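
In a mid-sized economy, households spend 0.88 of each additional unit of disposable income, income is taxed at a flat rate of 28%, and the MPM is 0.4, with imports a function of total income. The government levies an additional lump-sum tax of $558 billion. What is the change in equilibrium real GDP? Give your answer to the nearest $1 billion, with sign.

A lump-sum tax change of +$558 billion shifts disposable income by −$558 billion; first-round consumption changes by −c × ΔT = −0.88 × (+$558 billion) = −$491.04 billion.
Expenditure multiplier = 1/(1 − c(1−t) + m) = 1/(1 − 0.88×0.72 + 0.4) = 1/0.7664 ≈ 1.305.
The tax multiplier is −c × k ≈ −1.148, so ΔY = k × (−c·ΔT) = (−$491.04 billion) / 0.7664 ≈ −$641 billion.

−$641 billion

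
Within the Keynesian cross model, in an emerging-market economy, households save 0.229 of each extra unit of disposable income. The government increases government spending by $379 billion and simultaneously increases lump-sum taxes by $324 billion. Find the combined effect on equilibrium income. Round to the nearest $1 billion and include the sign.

MPC = 1 − MPS = 1 − 0.229 = 0.771.
Expenditure multiplier = 1/(1 − MPC) = 1/(1 − 0.771) = 1/0.229 ≈ 4.367.
ΔG contributes k·ΔG = (+$379 billion) / 0.229 ≈ +$1,655 billion.
ΔT of +$324 billion changes first-round spending by −c·ΔT = −$249.804 billion, contributing k·(−c·ΔT) = (−$249.804 billion) / 0.229 ≈ −$1,090.8 billion.
Net ΔY = k(ΔG − c·ΔT) = (+$129.196 billion) / 0.229 ≈ +$564 billion.

+$564 billion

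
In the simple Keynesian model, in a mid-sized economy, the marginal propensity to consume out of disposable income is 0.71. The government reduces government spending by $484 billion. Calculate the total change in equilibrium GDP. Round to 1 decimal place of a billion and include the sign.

Spending multiplier = 1/(1 − MPC) = 1/(1 − 0.71) = 1/0.29 ≈ 3.448.
ΔY = k × ΔG = (−$484 billion) / 0.29 ≈ −$1,669 billion.

−$1,669.0 billion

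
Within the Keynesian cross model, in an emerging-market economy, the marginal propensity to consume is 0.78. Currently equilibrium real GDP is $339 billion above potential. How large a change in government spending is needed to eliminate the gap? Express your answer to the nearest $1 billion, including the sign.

Spending multiplier = 1/(1 − MPC) = 1/(1 − 0.78) = 1/0.22 ≈ 4.545.
Need ΔY = −$339 billion, so ΔG = ΔY/k = (−$339 billion) × 0.22 ≈ −$75 billion.
The government should cut government spending by $75 billion.

−$75 billion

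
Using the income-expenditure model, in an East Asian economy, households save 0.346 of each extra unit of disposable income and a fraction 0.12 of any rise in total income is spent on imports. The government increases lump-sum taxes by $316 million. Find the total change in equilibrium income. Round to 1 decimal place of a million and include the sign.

−$443.5 million

MPC = 1 − MPS = 1 − 0.346 = 0.654.
A lump-sum tax change of +$316 million shifts disposable income by −$316 million; first-round consumption changes by −c × ΔT = −0.654 × (+$316 million) = −$206.664 million.
Expenditure multiplier = 1/(1 − c + m) = 1/(1 − 0.654 + 0.12) = 1/0.466 ≈ 2.146.
The tax multiplier is −c × k ≈ −1.403, so ΔY = k × (−c·ΔT) = (−$206.664 million) / 0.466 ≈ −$443.5 million.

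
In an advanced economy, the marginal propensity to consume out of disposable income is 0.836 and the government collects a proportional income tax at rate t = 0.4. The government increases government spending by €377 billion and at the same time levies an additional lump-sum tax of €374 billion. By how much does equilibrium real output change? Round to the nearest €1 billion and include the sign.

Expenditure multiplier = 1/(1 − c(1−t)) = 1/(1 − 0.836×0.6) = 1/0.4984 ≈ 2.006.
ΔG contributes k·ΔG = (+€377 billion) / 0.4984 ≈ +€756.4 billion.
ΔT of +€374 billion changes first-round spending by −c·ΔT = −€312.664 billion, contributing k·(−c·ΔT) = (−€312.664 billion) / 0.4984 ≈ −€627.3 billion.
Net ΔY = k(ΔG − c·ΔT) = (+€64.336 billion) / 0.4984 ≈ +€129 billion.

+€129 billion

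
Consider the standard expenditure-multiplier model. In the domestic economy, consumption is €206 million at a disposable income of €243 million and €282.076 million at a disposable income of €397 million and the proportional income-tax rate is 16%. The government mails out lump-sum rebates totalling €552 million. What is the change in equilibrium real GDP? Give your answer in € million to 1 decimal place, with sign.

+€466.1 million

MPC = ΔC/ΔYd = (282.076 − 206)/(397 − 243) = 76.076/154 = 0.494.
A lump-sum tax change of −€552 million shifts disposable income by +€552 million; first-round consumption changes by −c × ΔT = −0.494 × (−€552 million) = +€272.688 million.
Expenditure multiplier = 1/(1 − c(1−t)) = 1/(1 − 0.494×0.84) = 1/0.58504 ≈ 1.709.
The tax multiplier is −c × k ≈ −0.844, so ΔY = k × (−c·ΔT) = (+€272.688 million) / 0.58504 ≈ +€466.1 million.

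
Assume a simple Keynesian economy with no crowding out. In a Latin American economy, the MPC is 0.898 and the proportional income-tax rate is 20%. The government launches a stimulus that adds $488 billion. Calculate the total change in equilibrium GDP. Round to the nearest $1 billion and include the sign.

+$1,733 billion

Spending multiplier = 1/(1 − c(1−t)) = 1/(1 − 0.898×0.8) = 1/0.2816 ≈ 3.551.
ΔY = k × ΔG = (+$488 billion) / 0.2816 ≈ +$1,733 billion.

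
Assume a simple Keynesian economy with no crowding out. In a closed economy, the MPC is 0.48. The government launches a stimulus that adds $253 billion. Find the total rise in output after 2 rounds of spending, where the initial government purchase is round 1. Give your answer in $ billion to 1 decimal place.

$374.4 billion

Round 1 adds ΔG = $253 billion; each later round is MPC = 0.48 times the previous.
After 2 rounds: 253 + 121.44 = ΔG·(1 − c^2)/(1 − c) = 253 × (1 − 0.2304)/0.52 ≈ $374.4 billion.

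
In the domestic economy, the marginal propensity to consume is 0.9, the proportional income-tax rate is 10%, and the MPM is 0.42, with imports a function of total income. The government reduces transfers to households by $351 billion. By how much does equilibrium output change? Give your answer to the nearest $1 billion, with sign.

The transfer change shifts disposable income by −$351 billion, so first-round consumption changes by c·ΔTR = 0.9 × (−$351 billion) = −$315.9 billion.
Expenditure multiplier = 1/(1 − c(1−t) + m) = 1/(1 − 0.9×0.9 + 0.42) = 1/0.61 ≈ 1.639.
The transfer multiplier is c × k ≈ 1.475, so ΔY = k × (c·ΔTR) = (−$315.9 billion) / 0.61 ≈ −$518 billion.

−$518 billion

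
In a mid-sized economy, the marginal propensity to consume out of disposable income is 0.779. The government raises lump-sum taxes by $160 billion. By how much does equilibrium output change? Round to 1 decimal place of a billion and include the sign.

−$564.0 billion

A lump-sum tax change of +$160 billion shifts disposable income by −$160 billion; first-round consumption changes by −c × ΔT = −0.779 × (+$160 billion) = −$124.64 billion.
Expenditure multiplier = 1/(1 − MPC) = 1/(1 − 0.779) = 1/0.221 ≈ 4.525.
The tax multiplier is −c × k ≈ −3.525, so ΔY = k × (−c·ΔT) = (−$124.64 billion) / 0.221 ≈ −$564 billion.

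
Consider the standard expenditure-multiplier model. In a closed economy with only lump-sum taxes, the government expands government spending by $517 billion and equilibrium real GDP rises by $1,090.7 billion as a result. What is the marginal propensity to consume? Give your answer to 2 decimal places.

Implied spending multiplier k = ΔY/ΔG = 1,090.7/517 ≈ 2.1097.
Since k = 1/(1 − MPC), MPC = 1 − 1/k = 1 − ΔG/ΔY = 1 − 517/1,090.7 ≈ 0.53.

0.53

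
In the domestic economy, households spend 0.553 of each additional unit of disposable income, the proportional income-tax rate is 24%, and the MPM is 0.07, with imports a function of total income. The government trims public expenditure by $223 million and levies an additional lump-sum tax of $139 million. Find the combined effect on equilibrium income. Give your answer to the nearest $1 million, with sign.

−$462 million

Expenditure multiplier = 1/(1 − c(1−t) + m) = 1/(1 − 0.553×0.76 + 0.07) = 1/0.64972 ≈ 1.539.
ΔG contributes k·ΔG = (−$223 million) / 0.64972 ≈ −$343.2 million.
ΔT of +$139 million changes first-round spending by −c·ΔT = −$76.867 million, contributing k·(−c·ΔT) = (−$76.867 million) / 0.64972 ≈ −$118.3 million.
Net ΔY = k(ΔG − c·ΔT) = (−$299.867 million) / 0.64972 ≈ −$462 million.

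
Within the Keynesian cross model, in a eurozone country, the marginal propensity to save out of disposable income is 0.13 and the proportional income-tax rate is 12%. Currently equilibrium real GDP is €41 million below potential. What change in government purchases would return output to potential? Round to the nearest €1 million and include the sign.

+€10 million

MPC = 1 − MPS = 1 − 0.13 = 0.87.
Spending multiplier = 1/(1 − c(1−t)) = 1/(1 − 0.87×0.88) = 1/0.2344 ≈ 4.266.
Need ΔY = +€41 million, so ΔG = ΔY/k = (+€41 million) × 0.2344 ≈ +€10 million.
The government should increase government purchases by €10 million.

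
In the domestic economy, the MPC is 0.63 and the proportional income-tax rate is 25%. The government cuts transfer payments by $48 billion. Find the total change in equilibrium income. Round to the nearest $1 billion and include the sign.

The transfer change shifts disposable income by −$48 billion, so first-round consumption changes by c·ΔTR = 0.63 × (−$48 billion) = −$30.24 billion.
Expenditure multiplier = 1/(1 − c(1−t)) = 1/(1 − 0.63×0.75) = 1/0.5275 ≈ 1.896.
The transfer multiplier is c × k ≈ 1.194, so ΔY = k × (c·ΔTR) = (−$30.24 billion) / 0.5275 ≈ −$57 billion.

−$57 billion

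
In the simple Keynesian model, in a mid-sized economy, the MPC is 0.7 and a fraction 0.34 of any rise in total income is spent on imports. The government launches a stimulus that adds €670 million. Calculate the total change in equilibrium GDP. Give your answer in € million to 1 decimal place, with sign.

+€1,046.9 million

Expenditure multiplier = 1/(1 − c + m) = 1/(1 − 0.7 + 0.34) = 1/0.64 ≈ 1.563.
ΔY = k × ΔG = (+€670 million) / 0.64 ≈ +€1,046.9 million.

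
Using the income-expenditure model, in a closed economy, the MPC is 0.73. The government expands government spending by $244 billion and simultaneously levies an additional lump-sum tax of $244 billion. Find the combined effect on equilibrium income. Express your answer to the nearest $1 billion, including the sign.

+$244 billion

Expenditure multiplier = 1/(1 − MPC) = 1/(1 − 0.73) = 1/0.27 ≈ 3.704.
ΔG contributes k·ΔG = (+$244 billion) / 0.27 ≈ +$903.7 billion.
ΔT of +$244 billion changes first-round spending by −c·ΔT = −$178.12 billion, contributing k·(−c·ΔT) = (−$178.12 billion) / 0.27 ≈ −$659.7 billion.
With ΔG = ΔT and no other leakages, the balanced-budget multiplier is 1, so ΔY = ΔG = +$244 billion.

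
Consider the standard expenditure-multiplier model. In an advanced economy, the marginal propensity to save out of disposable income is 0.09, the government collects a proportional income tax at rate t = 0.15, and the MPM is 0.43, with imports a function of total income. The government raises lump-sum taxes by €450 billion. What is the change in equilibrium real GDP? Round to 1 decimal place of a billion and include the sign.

MPC = 1 − MPS = 1 − 0.09 = 0.91.
A lump-sum tax change of +€450 billion shifts disposable income by −€450 billion; first-round consumption changes by −c × ΔT = −0.91 × (+€450 billion) = −€409.5 billion.
Expenditure multiplier = 1/(1 − c(1−t) + m) = 1/(1 − 0.91×0.85 + 0.43) = 1/0.6565 ≈ 1.523.
The tax multiplier is −c × k ≈ −1.386, so ΔY = k × (−c·ΔT) = (−€409.5 billion) / 0.6565 ≈ −€623.8 billion.

−€623.8 billion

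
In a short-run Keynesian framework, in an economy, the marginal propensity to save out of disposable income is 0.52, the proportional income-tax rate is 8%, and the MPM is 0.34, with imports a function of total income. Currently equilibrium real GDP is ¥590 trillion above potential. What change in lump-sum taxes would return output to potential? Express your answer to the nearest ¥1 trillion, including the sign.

MPC = 1 − MPS = 1 − 0.52 = 0.48.
Spending multiplier = 1/(1 − c(1−t) + m) = 1/(1 − 0.48×0.92 + 0.34) = 1/0.8984 ≈ 1.113.
Tax multiplier = −c·k = −0.48/0.8984 ≈ −0.534. Need ΔY = −¥590 trillion, so ΔT = ΔY/(−c·k) = −(−¥590 trillion) × 0.8984 / 0.48 ≈ +¥1,104 trillion.
The government should raise lump-sum taxes by ¥1,104 trillion.

+¥1,104 trillion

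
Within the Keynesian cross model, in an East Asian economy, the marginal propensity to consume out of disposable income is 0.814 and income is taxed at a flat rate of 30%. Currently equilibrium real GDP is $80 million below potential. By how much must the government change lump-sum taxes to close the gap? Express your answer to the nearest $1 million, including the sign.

−$42 million

Spending multiplier = 1/(1 − c(1−t)) = 1/(1 − 0.814×0.7) = 1/0.4302 ≈ 2.325.
Tax multiplier = −c·k = −0.814/0.4302 ≈ −1.892. Need ΔY = +$80 million, so ΔT = ΔY/(−c·k) = −(+$80 million) × 0.4302 / 0.814 ≈ −$42 million.
The government should cut lump-sum taxes by $42 million.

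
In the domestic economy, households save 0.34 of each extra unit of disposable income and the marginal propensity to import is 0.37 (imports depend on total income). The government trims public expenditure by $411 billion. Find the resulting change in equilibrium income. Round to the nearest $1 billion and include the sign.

−$579 billion

MPC = 1 − MPS = 1 − 0.34 = 0.66.
Spending multiplier = 1/(1 − c + m) = 1/(1 − 0.66 + 0.37) = 1/0.71 ≈ 1.408.
ΔY = k × ΔG = (−$411 billion) / 0.71 ≈ −$579 billion.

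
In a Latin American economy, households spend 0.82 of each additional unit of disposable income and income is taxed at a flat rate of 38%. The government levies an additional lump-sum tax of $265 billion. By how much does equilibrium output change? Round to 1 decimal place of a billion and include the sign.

−$442.0 billion

A lump-sum tax change of +$265 billion shifts disposable income by −$265 billion; first-round consumption changes by −c × ΔT = −0.82 × (+$265 billion) = −$217.3 billion.
Expenditure multiplier = 1/(1 − c(1−t)) = 1/(1 − 0.82×0.62) = 1/0.4916 ≈ 2.034.
The tax multiplier is −c × k ≈ −1.668, so ΔY = k × (−c·ΔT) = (−$217.3 billion) / 0.4916 ≈ −$442 billion.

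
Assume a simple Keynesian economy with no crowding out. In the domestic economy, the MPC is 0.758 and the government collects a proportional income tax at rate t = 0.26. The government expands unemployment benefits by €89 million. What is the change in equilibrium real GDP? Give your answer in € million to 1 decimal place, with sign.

+€153.6 million

The transfer change shifts disposable income by +€89 million, so first-round consumption changes by c·ΔTR = 0.758 × (+€89 million) = +€67.462 million.
Expenditure multiplier = 1/(1 − c(1−t)) = 1/(1 − 0.758×0.74) = 1/0.43908 ≈ 2.277.
The transfer multiplier is c × k ≈ 1.726, so ΔY = k × (c·ΔTR) = (+€67.462 million) / 0.43908 ≈ +€153.6 million.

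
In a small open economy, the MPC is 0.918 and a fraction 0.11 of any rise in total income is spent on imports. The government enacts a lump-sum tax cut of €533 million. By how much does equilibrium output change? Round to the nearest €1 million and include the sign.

A lump-sum tax change of −€533 million shifts disposable income by +€533 million; first-round consumption changes by −c × ΔT = −0.918 × (−€533 million) = +€489.294 million.
Expenditure multiplier = 1/(1 − c + m) = 1/(1 − 0.918 + 0.11) = 1/0.192 ≈ 5.208.
The tax multiplier is −c × k ≈ −4.781, so ΔY = k × (−c·ΔT) = (+€489.294 million) / 0.192 ≈ +€2,548 million.

+€2,548 million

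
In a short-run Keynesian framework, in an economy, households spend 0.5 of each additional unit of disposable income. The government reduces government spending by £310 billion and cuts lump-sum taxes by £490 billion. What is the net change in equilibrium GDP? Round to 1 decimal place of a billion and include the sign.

Expenditure multiplier = 1/(1 − MPC) = 1/(1 − 0.5) = 1/0.5 = 2.
ΔG contributes k·ΔG = (−£310 billion) / 0.5 = −£620 billion.
ΔT of −£490 billion changes first-round spending by −c·ΔT = +£245 billion, contributing k·(−c·ΔT) = (+£245 billion) / 0.5 = +£490 billion.
Net ΔY = k(ΔG − c·ΔT) = (−£65 billion) / 0.5 = −£130 billion.

−£130.0 billion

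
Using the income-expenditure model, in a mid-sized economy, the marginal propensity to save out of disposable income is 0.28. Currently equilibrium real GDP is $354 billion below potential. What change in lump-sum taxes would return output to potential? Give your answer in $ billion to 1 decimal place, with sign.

MPC = 1 − MPS = 1 − 0.28 = 0.72.
Spending multiplier = 1/(1 − MPC) = 1/(1 − 0.72) = 1/0.28 ≈ 3.571.
Tax multiplier = −c·k = −0.72/0.28 ≈ −2.571. Need ΔY = +$354 billion, so ΔT = ΔY/(−c·k) = −(+$354 billion) × 0.28 / 0.72 ≈ −$137.7 billion.
The government should cut lump-sum taxes by $137.7 billion.

−$137.7 billion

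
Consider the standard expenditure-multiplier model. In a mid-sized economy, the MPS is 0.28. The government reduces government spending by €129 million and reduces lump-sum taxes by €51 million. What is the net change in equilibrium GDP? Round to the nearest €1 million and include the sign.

−€330 million

MPC = 1 − MPS = 1 − 0.28 = 0.72.
Expenditure multiplier = 1/(1 − MPC) = 1/(1 − 0.72) = 1/0.28 ≈ 3.571.
ΔG contributes k·ΔG = (−€129 million) / 0.28 ≈ −€460.7 million.
ΔT of −€51 million changes first-round spending by −c·ΔT = +€36.72 million, contributing k·(−c·ΔT) = (+€36.72 million) / 0.28 ≈ +€131.1 million.
Net ΔY = k(ΔG − c·ΔT) = (−€92.28 million) / 0.28 ≈ −€330 million.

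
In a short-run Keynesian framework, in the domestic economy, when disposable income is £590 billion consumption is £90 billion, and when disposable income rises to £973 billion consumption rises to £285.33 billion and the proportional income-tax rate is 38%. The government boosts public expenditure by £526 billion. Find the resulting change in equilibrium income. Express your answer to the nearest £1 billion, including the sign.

+£769 billion

MPC = ΔC/ΔYd = (285.33 − 90)/(973 − 590) = 195.33/383 = 0.51.
Government-spending multiplier = 1/(1 − c(1−t)) = 1/(1 − 0.51×0.62) = 1/0.6838 ≈ 1.462.
ΔY = k × ΔG = (+£526 billion) / 0.6838 ≈ +£769 billion.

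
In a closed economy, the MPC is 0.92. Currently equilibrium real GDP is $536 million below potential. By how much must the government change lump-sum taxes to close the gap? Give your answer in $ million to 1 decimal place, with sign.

−$46.6 million

Spending multiplier = 1/(1 − MPC) = 1/(1 − 0.92) = 1/0.08 = 12.5.
Tax multiplier = −c·k = −0.92/0.08 = −11.5. Need ΔY = +$536 million, so ΔT = ΔY/(−c·k) = −(+$536 million) × 0.08 / 0.92 ≈ −$46.6 million.
The government should cut lump-sum taxes by $46.6 million.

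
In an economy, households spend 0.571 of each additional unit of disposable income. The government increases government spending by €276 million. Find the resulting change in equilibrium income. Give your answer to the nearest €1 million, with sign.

+€643 million

Expenditure multiplier = 1/(1 − MPC) = 1/(1 − 0.571) = 1/0.429 ≈ 2.331.
ΔY = k × ΔG = (+€276 million) / 0.429 ≈ +€643 million.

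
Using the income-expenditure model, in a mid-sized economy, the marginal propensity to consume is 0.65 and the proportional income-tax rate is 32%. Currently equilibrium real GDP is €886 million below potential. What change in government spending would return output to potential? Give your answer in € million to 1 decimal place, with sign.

+€494.4 million

Spending multiplier = 1/(1 − c(1−t)) = 1/(1 − 0.65×0.68) = 1/0.558 ≈ 1.792.
Need ΔY = +€886 million, so ΔG = ΔY/k = (+€886 million) × 0.558 ≈ +€494.4 million.
The government should increase government spending by €494.4 million.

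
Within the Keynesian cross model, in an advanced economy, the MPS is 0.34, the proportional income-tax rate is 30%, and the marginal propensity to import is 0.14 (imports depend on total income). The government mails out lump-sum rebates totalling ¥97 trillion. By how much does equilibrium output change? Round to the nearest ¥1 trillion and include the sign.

MPC = 1 − MPS = 1 − 0.34 = 0.66.
A lump-sum tax change of −¥97 trillion shifts disposable income by +¥97 trillion; first-round consumption changes by −c × ΔT = −0.66 × (−¥97 trillion) = +¥64.02 trillion.
Expenditure multiplier = 1/(1 − c(1−t) + m) = 1/(1 − 0.66×0.7 + 0.14) = 1/0.678 ≈ 1.475.
The tax multiplier is −c × k ≈ −0.973, so ΔY = k × (−c·ΔT) = (+¥64.02 trillion) / 0.678 ≈ +¥94 trillion.

+¥94 trillion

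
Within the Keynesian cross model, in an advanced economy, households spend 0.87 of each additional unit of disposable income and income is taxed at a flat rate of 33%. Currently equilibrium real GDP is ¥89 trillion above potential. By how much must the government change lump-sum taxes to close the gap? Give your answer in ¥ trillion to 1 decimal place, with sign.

+¥42.7 trillion

Spending multiplier = 1/(1 − c(1−t)) = 1/(1 − 0.87×0.67) = 1/0.4171 ≈ 2.398.
Tax multiplier = −c·k = −0.87/0.4171 ≈ −2.086. Need ΔY = −¥89 trillion, so ΔT = ΔY/(−c·k) = −(−¥89 trillion) × 0.4171 / 0.87 ≈ +¥42.7 trillion.
The government should raise lump-sum taxes by ¥42.7 trillion.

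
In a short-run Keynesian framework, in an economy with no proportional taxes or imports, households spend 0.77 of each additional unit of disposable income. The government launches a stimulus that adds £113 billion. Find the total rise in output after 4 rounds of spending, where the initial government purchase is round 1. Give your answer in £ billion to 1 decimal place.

Round 1 adds ΔG = £113 billion; each later round is MPC = 0.77 times the previous.
After 4 rounds: 113 + 87.01 + 66.9977 + 51.588229 = ΔG·(1 − c^4)/(1 − c) = 113 × (1 − 0.35153041)/0.23 ≈ £318.6 billion.

£318.6 billion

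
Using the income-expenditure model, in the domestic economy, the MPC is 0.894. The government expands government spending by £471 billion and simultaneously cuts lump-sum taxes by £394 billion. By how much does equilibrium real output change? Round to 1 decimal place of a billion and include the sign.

+£7,766.4 billion

Expenditure multiplier = 1/(1 − MPC) = 1/(1 − 0.894) = 1/0.106 ≈ 9.434.
ΔG contributes k·ΔG = (+£471 billion) / 0.106 ≈ +£4,443.4 billion.
ΔT of −£394 billion changes first-round spending by −c·ΔT = +£352.236 billion, contributing k·(−c·ΔT) = (+£352.236 billion) / 0.106 ≈ +£3,323 billion.
Net ΔY = k(ΔG − c·ΔT) = (+£823.236 billion) / 0.106 ≈ +£7,766.4 billion.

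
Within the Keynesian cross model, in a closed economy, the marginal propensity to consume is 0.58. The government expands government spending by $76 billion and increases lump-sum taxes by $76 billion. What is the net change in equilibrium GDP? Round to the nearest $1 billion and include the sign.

+$76 billion

Expenditure multiplier = 1/(1 − MPC) = 1/(1 − 0.58) = 1/0.42 ≈ 2.381.
ΔG contributes k·ΔG = (+$76 billion) / 0.42 ≈ +$181 billion.
ΔT of +$76 billion changes first-round spending by −c·ΔT = −$44.08 billion, contributing k·(−c·ΔT) = (−$44.08 billion) / 0.42 ≈ −$105 billion.
With ΔG = ΔT and no other leakages, the balanced-budget multiplier is 1, so ΔY = ΔG = +$76 billion.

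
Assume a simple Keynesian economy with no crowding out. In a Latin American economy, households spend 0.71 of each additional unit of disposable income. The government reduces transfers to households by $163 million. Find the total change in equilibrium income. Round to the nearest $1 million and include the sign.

−$399 million

The transfer change shifts disposable income by −$163 million, so first-round consumption changes by c·ΔTR = 0.71 × (−$163 million) = −$115.73 million.
Expenditure multiplier = 1/(1 − MPC) = 1/(1 − 0.71) = 1/0.29 ≈ 3.448.
The transfer multiplier is c × k ≈ 2.448, so ΔY = k × (c·ΔTR) = (−$115.73 million) / 0.29 ≈ −$399 million.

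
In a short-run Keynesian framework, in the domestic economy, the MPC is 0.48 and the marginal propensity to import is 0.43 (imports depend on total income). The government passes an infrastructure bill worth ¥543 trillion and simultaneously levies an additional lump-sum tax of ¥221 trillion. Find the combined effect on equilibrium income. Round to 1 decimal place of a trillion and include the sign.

+¥459.9 trillion

Expenditure multiplier = 1/(1 − c + m) = 1/(1 − 0.48 + 0.43) = 1/0.95 ≈ 1.053.
ΔG contributes k·ΔG = (+¥543 trillion) / 0.95 ≈ +¥571.6 trillion.
ΔT of +¥221 trillion changes first-round spending by −c·ΔT = −¥106.08 trillion, contributing k·(−c·ΔT) = (−¥106.08 trillion) / 0.95 ≈ −¥111.7 trillion.
Net ΔY = k(ΔG − c·ΔT) = (+¥436.92 trillion) / 0.95 ≈ +¥459.9 trillion.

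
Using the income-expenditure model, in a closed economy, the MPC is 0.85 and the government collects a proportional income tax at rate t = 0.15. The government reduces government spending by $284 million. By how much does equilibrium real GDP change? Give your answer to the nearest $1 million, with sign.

−$1,023 million

Government-spending multiplier = 1/(1 − c(1−t)) = 1/(1 − 0.85×0.85) = 1/0.2775 ≈ 3.604.
ΔY = k × ΔG = (−$284 million) / 0.2775 ≈ −$1,023 million.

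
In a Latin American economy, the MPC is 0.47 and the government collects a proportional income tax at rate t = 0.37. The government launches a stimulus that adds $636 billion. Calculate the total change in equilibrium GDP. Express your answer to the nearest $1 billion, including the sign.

Government-spending multiplier = 1/(1 − c(1−t)) = 1/(1 − 0.47×0.63) = 1/0.7039 ≈ 1.421.
ΔY = k × ΔG = (+$636 billion) / 0.7039 ≈ +$904 billion.

+$904 billion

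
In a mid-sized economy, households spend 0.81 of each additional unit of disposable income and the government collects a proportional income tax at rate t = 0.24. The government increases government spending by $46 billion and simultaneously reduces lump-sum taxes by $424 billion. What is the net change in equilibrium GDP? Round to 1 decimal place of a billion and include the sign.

+$1,013.1 billion

Expenditure multiplier = 1/(1 − c(1−t)) = 1/(1 − 0.81×0.76) = 1/0.3844 ≈ 2.601.
ΔG contributes k·ΔG = (+$46 billion) / 0.3844 ≈ +$119.7 billion.
ΔT of −$424 billion changes first-round spending by −c·ΔT = +$343.44 billion, contributing k·(−c·ΔT) = (+$343.44 billion) / 0.3844 ≈ +$893.4 billion.
Net ΔY = k(ΔG − c·ΔT) = (+$389.44 billion) / 0.3844 ≈ +$1,013.1 billion.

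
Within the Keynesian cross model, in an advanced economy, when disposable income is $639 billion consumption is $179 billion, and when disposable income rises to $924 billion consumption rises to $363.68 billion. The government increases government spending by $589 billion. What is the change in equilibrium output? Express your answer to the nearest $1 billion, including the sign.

+$1,673 billion

MPC = ΔC/ΔYd = (363.68 − 179)/(924 − 639) = 184.68/285 = 0.648.
Expenditure multiplier = 1/(1 − MPC) = 1/(1 − 0.648) = 1/0.352 ≈ 2.841.
ΔY = k × ΔG = (+$589 billion) / 0.352 ≈ +$1,673 billion.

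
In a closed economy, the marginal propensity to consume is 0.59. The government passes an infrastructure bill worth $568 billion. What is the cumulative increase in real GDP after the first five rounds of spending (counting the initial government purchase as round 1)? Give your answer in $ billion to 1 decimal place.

Round 1 adds ΔG = $568 billion; each later round is MPC = 0.59 times the previous.
After 5 rounds: 568 + 335.12 + 197.7208 + 116.655272 + 68.82661048 = ΔG·(1 − c^5)/(1 − c) = 568 × (1 − 0.0714924299)/0.41 ≈ $1,286.3 billion.

$1,286.3 billion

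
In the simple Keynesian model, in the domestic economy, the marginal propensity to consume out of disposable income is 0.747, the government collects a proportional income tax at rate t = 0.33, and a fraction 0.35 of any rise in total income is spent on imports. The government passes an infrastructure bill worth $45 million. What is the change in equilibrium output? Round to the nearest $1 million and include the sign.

+$53 million

Expenditure multiplier = 1/(1 − c(1−t) + m) = 1/(1 − 0.747×0.67 + 0.35) = 1/0.84951 ≈ 1.177.
ΔY = k × ΔG = (+$45 million) / 0.84951 ≈ +$53 million.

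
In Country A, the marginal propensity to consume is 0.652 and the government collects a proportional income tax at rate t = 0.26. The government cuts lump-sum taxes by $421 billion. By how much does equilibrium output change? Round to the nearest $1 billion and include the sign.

+$530 billion

A lump-sum tax change of −$421 billion shifts disposable income by +$421 billion; first-round consumption changes by −c × ΔT = −0.652 × (−$421 billion) = +$274.492 billion.
Expenditure multiplier = 1/(1 − c(1−t)) = 1/(1 − 0.652×0.74) = 1/0.51752 ≈ 1.932.
The tax multiplier is −c × k ≈ −1.26, so ΔY = k × (−c·ΔT) = (+$274.492 billion) / 0.51752 ≈ +$530 billion.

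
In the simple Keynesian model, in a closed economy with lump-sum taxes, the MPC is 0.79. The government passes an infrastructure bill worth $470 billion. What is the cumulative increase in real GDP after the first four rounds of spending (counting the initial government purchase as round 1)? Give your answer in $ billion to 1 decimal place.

Round 1 adds ΔG = $470 billion; each later round is MPC = 0.79 times the previous.
After 4 rounds: 470 + 371.3 + 293.327 + 231.72833 = ΔG·(1 − c^4)/(1 − c) = 470 × (1 − 0.38950081)/0.21 ≈ $1,366.4 billion.

$1,366.4 billion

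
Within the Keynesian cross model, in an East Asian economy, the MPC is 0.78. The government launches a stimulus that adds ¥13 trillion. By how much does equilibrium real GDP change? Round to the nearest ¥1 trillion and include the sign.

Spending multiplier = 1/(1 − MPC) = 1/(1 − 0.78) = 1/0.22 ≈ 4.545.
ΔY = k × ΔG = (+¥13 trillion) / 0.22 ≈ +¥59 trillion.

+¥59 trillion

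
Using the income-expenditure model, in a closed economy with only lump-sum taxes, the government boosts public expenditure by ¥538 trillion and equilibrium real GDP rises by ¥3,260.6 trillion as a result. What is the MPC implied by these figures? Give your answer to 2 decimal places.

Implied spending multiplier k = ΔY/ΔG = 3,260.6/538 ≈ 6.0606.
Since k = 1/(1 − MPC), MPC = 1 − 1/k = 1 − ΔG/ΔY = 1 − 538/3,260.6 ≈ 0.83.

0.83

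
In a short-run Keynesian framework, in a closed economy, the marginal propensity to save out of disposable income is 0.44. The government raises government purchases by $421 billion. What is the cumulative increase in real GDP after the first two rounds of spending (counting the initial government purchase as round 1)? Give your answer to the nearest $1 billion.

$657 billion

MPC = 1 − MPS = 1 − 0.44 = 0.56.
Round 1 adds ΔG = $421 billion; each later round is MPC = 0.56 times the previous.
After 2 rounds: 421 + 235.76 = ΔG·(1 − c^2)/(1 − c) = 421 × (1 − 0.3136)/0.44 ≈ $657 billion.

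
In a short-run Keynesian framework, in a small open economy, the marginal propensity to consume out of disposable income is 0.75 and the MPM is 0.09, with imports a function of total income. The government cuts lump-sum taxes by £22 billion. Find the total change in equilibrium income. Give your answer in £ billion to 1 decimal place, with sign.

A lump-sum tax change of −£22 billion shifts disposable income by +£22 billion; first-round consumption changes by −c × ΔT = −0.75 × (−£22 billion) = +£16.5 billion.
Expenditure multiplier = 1/(1 − c + m) = 1/(1 − 0.75 + 0.09) = 1/0.34 ≈ 2.941.
The tax multiplier is −c × k ≈ −2.206, so ΔY = k × (−c·ΔT) = (+£16.5 billion) / 0.34 ≈ +£48.5 billion.

+£48.5 billion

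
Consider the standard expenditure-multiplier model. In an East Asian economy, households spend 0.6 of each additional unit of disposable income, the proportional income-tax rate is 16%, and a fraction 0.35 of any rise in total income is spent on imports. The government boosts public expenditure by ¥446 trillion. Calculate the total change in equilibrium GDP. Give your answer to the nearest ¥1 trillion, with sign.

+¥527 trillion

Spending multiplier = 1/(1 − c(1−t) + m) = 1/(1 − 0.6×0.84 + 0.35) = 1/0.846 ≈ 1.182.
ΔY = k × ΔG = (+¥446 trillion) / 0.846 ≈ +¥527 trillion.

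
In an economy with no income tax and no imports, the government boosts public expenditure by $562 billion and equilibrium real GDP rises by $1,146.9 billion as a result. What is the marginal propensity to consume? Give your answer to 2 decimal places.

0.51

Implied spending multiplier k = ΔY/ΔG = 1,146.9/562 ≈ 2.0407.
Since k = 1/(1 − MPC), MPC = 1 − 1/k = 1 − ΔG/ΔY = 1 − 562/1,146.9 ≈ 0.51.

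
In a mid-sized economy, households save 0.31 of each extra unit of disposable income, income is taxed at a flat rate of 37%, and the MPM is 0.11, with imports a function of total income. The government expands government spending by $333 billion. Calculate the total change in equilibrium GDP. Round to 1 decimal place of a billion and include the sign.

MPC = 1 − MPS = 1 − 0.31 = 0.69.
Government-spending multiplier = 1/(1 − c(1−t) + m) = 1/(1 − 0.69×0.63 + 0.11) = 1/0.6753 ≈ 1.481.
ΔY = k × ΔG = (+$333 billion) / 0.6753 ≈ +$493.1 billion.

+$493.1 billion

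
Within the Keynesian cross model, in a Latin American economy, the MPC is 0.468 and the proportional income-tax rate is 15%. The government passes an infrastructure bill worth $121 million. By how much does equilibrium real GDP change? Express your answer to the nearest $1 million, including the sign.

+$201 million

Government-spending multiplier = 1/(1 − c(1−t)) = 1/(1 − 0.468×0.85) = 1/0.6022 ≈ 1.661.
ΔY = k × ΔG = (+$121 million) / 0.6022 ≈ +$201 million.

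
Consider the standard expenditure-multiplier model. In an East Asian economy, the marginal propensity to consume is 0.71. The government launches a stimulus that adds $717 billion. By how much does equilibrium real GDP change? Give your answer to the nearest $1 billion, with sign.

Expenditure multiplier = 1/(1 − MPC) = 1/(1 − 0.71) = 1/0.29 ≈ 3.448.
ΔY = k × ΔG = (+$717 billion) / 0.29 ≈ +$2,472 billion.

+$2,472 billion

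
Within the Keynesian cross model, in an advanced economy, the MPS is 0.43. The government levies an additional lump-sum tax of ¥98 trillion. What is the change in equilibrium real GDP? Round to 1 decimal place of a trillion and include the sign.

−¥129.9 trillion

MPC = 1 − MPS = 1 − 0.43 = 0.57.
A lump-sum tax change of +¥98 trillion shifts disposable income by −¥98 trillion; first-round consumption changes by −c × ΔT = −0.57 × (+¥98 trillion) = −¥55.86 trillion.
Expenditure multiplier = 1/(1 − MPC) = 1/(1 − 0.57) = 1/0.43 ≈ 2.326.
The tax multiplier is −c × k ≈ −1.326, so ΔY = k × (−c·ΔT) = (−¥55.86 trillion) / 0.43 ≈ −¥129.9 trillion.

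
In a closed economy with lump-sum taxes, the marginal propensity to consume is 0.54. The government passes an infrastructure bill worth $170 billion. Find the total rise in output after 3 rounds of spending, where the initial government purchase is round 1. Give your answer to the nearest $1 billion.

$311 billion

Round 1 adds ΔG = $170 billion; each later round is MPC = 0.54 times the previous.
After 3 rounds: 170 + 91.8 + 49.572 = ΔG·(1 − c^3)/(1 − c) = 170 × (1 − 0.157464)/0.46 ≈ $311 billion.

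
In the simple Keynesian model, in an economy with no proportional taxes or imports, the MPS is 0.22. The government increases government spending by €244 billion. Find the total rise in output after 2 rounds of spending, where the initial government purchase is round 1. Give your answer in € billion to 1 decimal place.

MPC = 1 − MPS = 1 − 0.22 = 0.78.
Round 1 adds ΔG = €244 billion; each later round is MPC = 0.78 times the previous.
After 2 rounds: 244 + 190.32 = ΔG·(1 − c^2)/(1 − c) = 244 × (1 − 0.6084)/0.22 ≈ €434.3 billion.

€434.3 billion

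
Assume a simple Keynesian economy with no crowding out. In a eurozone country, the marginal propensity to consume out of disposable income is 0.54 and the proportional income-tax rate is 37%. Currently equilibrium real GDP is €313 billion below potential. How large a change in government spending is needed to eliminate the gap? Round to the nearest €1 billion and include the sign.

+€207 billion

Spending multiplier = 1/(1 − c(1−t)) = 1/(1 − 0.54×0.63) = 1/0.6598 ≈ 1.516.
Need ΔY = +€313 billion, so ΔG = ΔY/k = (+€313 billion) × 0.6598 ≈ +€207 billion.
The government should increase government spending by €207 billion.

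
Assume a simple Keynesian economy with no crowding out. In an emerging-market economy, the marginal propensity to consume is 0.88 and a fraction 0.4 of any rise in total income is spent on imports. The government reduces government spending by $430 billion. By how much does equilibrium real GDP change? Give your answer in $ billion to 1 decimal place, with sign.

−$826.9 billion

Expenditure multiplier = 1/(1 − c + m) = 1/(1 − 0.88 + 0.4) = 1/0.52 ≈ 1.923.
ΔY = k × ΔG = (−$430 billion) / 0.52 ≈ −$826.9 billion.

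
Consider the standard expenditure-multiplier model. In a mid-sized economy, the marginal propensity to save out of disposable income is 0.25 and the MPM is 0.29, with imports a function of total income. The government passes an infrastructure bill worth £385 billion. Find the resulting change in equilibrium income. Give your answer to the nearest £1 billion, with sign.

MPC = 1 − MPS = 1 − 0.25 = 0.75.
Expenditure multiplier = 1/(1 − c + m) = 1/(1 − 0.75 + 0.29) = 1/0.54 ≈ 1.852.
ΔY = k × ΔG = (+£385 billion) / 0.54 ≈ +£713 billion.

+£713 billion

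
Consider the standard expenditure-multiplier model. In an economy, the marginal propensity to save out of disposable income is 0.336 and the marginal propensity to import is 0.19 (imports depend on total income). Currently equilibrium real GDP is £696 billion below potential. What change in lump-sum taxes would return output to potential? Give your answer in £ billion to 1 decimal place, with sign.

−£551.3 billion

MPC = 1 − MPS = 1 − 0.336 = 0.664.
Spending multiplier = 1/(1 − c + m) = 1/(1 − 0.664 + 0.19) = 1/0.526 ≈ 1.901.
Tax multiplier = −c·k = −0.664/0.526 ≈ −1.262. Need ΔY = +£696 billion, so ΔT = ΔY/(−c·k) = −(+£696 billion) × 0.526 / 0.664 ≈ −£551.3 billion.
The government should cut lump-sum taxes by £551.3 billion.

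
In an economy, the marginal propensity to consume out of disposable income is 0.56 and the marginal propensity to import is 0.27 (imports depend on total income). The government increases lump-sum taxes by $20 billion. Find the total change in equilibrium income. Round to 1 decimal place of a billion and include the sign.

−$15.8 billion

A lump-sum tax change of +$20 billion shifts disposable income by −$20 billion; first-round consumption changes by −c × ΔT = −0.56 × (+$20 billion) = −$11.2 billion.
Expenditure multiplier = 1/(1 − c + m) = 1/(1 − 0.56 + 0.27) = 1/0.71 ≈ 1.408.
The tax multiplier is −c × k ≈ −0.789, so ΔY = k × (−c·ΔT) = (−$11.2 billion) / 0.71 ≈ −$15.8 billion.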